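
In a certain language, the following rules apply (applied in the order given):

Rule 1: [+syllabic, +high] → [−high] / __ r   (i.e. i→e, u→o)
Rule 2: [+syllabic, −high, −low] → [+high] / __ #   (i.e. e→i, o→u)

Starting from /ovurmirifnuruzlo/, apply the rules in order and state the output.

ovormerifnoruzlu

Rule 1 (pre-rhotic lowering): /u/ is a high vowel immediately before /r/, so it lowers to [o]. /i/ is a high vowel immediately before /r/, so it lowers to [e]. /u/ is a high vowel immediately before /r/, so it lowers to [o]. /ovurmirifnuruzlo/ → ovormerifnoruzlo.
Rule 2 (final vowel raising): /o/ is a mid vowel in word-final position, so it raises to [u]. /ovormerifnoruzlo/ → ovormerifnoruzlu.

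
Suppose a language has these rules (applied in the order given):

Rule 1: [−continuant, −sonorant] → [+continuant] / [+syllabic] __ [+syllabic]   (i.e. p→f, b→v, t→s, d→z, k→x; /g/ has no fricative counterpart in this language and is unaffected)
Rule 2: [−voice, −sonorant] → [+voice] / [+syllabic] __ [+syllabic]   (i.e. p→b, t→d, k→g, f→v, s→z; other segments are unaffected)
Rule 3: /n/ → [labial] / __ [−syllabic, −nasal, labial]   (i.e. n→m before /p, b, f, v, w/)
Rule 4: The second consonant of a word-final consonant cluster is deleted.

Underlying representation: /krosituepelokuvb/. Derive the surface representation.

Rule 1 (intervocalic spirantization): /t/ is a stop between vowels /i/ and /u/, so it spirantizes to the fricative [s]. /p/ is a stop between vowels /e/ and /e/, so it spirantizes to the fricative [f]. /k/ is a stop between vowels /o/ and /u/, so it spirantizes to the fricative [x]. /krosituepelokuvb/ → krosisuefeloxuvb.
Rule 2 (intervocalic voicing): /s/ is a voiceless obstruent between vowels /o/ and /i/, so it voices to [z]. /s/ is a voiceless obstruent between vowels /i/ and /u/, so it voices to [z]. /f/ is a voiceless obstruent between vowels /e/ and /e/, so it voices to [v]. /krosisuefeloxuvb/ → krozizueveloxuvb.
Rule 3 (nasal place assimilation): no segment meets the environment; /krozizueveloxuvb/ is unchanged.
Rule 4 (final cluster simplification): /b/ is the second consonant of a word-final cluster /vb/, so it deletes. /krozizueveloxuvb/ → krozizueveloxuv.

krozizueveloxuv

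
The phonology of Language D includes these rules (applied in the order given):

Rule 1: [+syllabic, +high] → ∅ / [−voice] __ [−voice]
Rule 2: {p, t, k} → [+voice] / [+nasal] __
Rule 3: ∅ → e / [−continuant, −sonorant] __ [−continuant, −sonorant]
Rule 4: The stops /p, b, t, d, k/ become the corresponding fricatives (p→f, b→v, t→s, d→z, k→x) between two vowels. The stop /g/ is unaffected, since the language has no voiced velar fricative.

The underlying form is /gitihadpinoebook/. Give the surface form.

githazefinoevook

Rule 1 (high vowel syncope): /i/ is a high vowel flanked by voiceless consonants /t/ and /h/, so it deletes. /gitihadpinoebook/ → githadpinoebook.
Rule 2 (post-nasal voicing): no segment meets the environment; /githadpinoebook/ is unchanged.
Rule 3 (stop-cluster e-epenthesis): /d/ and /p/ form a stop–stop cluster, so [e] is inserted between them. /githadpinoebook/ → githadepinoebook.
Rule 4 (intervocalic spirantization): /d/ is a stop between vowels /a/ and /e/, so it spirantizes to the fricative [z]. /p/ is a stop between vowels /e/ and /i/, so it spirantizes to the fricative [f]. /b/ is a stop between vowels /e/ and /o/, so it spirantizes to the fricative [v]. /githadepinoebook/ → githazefinoevook.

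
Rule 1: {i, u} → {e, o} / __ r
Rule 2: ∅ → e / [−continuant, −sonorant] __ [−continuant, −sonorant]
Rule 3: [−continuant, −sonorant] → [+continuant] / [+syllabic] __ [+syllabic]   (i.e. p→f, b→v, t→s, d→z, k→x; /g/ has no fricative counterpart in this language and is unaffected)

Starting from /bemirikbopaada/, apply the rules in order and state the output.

Rule 1 (pre-rhotic lowering): /i/ is a high vowel immediately before /r/, so it lowers to [e]. /bemirikbopaada/ → bemerikbopaada.
Rule 2 (stop-cluster e-epenthesis): /k/ and /b/ form a stop–stop cluster, so [e] is inserted between them. /bemerikbopaada/ → bemerikebopaada.
Rule 3 (intervocalic spirantization): /k/ is a stop between vowels /i/ and /e/, so it spirantizes to the fricative [x]. /b/ is a stop between vowels /e/ and /o/, so it spirantizes to the fricative [v]. /p/ is a stop between vowels /o/ and /a/, so it spirantizes to the fricative [f]. /d/ is a stop between vowels /a/ and /a/, so it spirantizes to the fricative [z]. /bemerikebopaada/ → bemerixevofaaza.

bemerixevofaaza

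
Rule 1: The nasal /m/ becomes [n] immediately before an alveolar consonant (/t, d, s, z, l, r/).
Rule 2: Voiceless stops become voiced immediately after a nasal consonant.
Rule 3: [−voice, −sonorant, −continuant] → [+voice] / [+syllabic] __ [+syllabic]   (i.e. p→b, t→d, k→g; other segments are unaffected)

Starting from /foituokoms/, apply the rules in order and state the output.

foiduogons

Rule 1 (nasal place assimilation): /m/ precedes the alveolar consonant /s/, so it assimilates in place to [n]. /foituokoms/ → foituokons.
Rule 2 (post-nasal voicing): no segment meets the environment; /foituokons/ is unchanged.
Rule 3 (intervocalic voicing): /t/ is a voiceless stop between vowels /i/ and /u/, so it voices to [d]. /k/ is a voiceless stop between vowels /o/ and /o/, so it voices to [g]. /foituokons/ → foiduogons.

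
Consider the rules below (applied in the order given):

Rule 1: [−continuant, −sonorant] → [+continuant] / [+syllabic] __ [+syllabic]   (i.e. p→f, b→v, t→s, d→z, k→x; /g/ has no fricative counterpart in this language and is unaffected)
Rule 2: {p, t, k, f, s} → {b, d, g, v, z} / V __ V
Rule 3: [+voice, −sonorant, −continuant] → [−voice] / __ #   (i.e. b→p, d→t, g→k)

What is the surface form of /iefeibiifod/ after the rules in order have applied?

Rule 1 (intervocalic spirantization): /b/ is a stop between vowels /i/ and /i/, so it spirantizes to the fricative [v]. /iefeibiifod/ → iefeiviifod.
Rule 2 (intervocalic voicing): /f/ is a voiceless obstruent between vowels /e/ and /e/, so it voices to [v]. /f/ is a voiceless obstruent between vowels /i/ and /o/, so it voices to [v]. /iefeiviifod/ → ieveiviivod.
Rule 3 (final devoicing): /d/ is a voiced stop in word-final position, so it devoices to [t]. /ieveiviivod/ → ieveiviivot.

ieveiviivot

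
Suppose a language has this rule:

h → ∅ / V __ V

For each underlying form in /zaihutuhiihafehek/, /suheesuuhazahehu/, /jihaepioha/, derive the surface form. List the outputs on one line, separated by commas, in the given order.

zaiutuiiafeek, sueesuuazaeu, jiaepioa

/zaihutuhiihafehek/: /h/ occurs between vowels /i/ and /u/, so it deletes. /h/ occurs between vowels /u/ and /i/, so it deletes. /h/ occurs between vowels /i/ and /a/, so it deletes. /h/ occurs between vowels /e/ and /e/, so it deletes. → [zaiutuiiafeek].
/suheesuuhazahehu/: /h/ occurs between vowels /u/ and /e/, so it deletes. /h/ occurs between vowels /u/ and /a/, so it deletes. /h/ occurs between vowels /a/ and /e/, so it deletes. /h/ occurs between vowels /e/ and /u/, so it deletes. → [sueesuuazaeu].
/jihaepioha/: /h/ occurs between vowels /i/ and /a/, so it deletes. /h/ occurs between vowels /o/ and /a/, so it deletes. → [jiaepioa].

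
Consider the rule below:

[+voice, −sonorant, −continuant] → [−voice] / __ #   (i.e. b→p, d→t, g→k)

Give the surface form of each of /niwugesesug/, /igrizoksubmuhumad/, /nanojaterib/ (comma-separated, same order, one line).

niwugesesuk, igrizoksubmuhumat, nanojaterip

/niwugesesug/: /g/ is a voiced stop in word-final position, so it devoices to [k]. → [niwugesesuk].
/igrizoksubmuhumad/: /d/ is a voiced stop in word-final position, so it devoices to [t]. → [igrizoksubmuhumat].
/nanojaterib/: /b/ is a voiced stop in word-final position, so it devoices to [p]. → [nanojaterip].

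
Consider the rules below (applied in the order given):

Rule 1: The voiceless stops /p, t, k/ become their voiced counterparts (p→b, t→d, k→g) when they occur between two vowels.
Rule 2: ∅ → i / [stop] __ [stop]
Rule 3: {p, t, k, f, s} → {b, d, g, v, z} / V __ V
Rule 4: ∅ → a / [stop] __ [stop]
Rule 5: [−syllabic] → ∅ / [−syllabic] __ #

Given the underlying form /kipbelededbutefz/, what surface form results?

kibibelededibudef

Rule 1 (intervocalic voicing): /t/ is a voiceless stop between vowels /u/ and /e/, so it voices to [d]. /kipbelededbutefz/ → kipbelededbudefz.
Rule 2 (stop-cluster i-epenthesis): /p/ and /b/ form a stop–stop cluster, so [i] is inserted between them. /d/ and /b/ form a stop–stop cluster, so [i] is inserted between them. /kipbelededbudefz/ → kipibelededibudefz.
Rule 3 (intervocalic voicing): /p/ is a voiceless obstruent between vowels /i/ and /i/, so it voices to [b]. /kipibelededibudefz/ → kibibelededibudefz.
Rule 4 (stop-cluster a-epenthesis): no segment meets the environment; /kibibelededibudefz/ is unchanged.
Rule 5 (final cluster simplification): /z/ is the second consonant of a word-final cluster /fz/, so it deletes. /kibibelededibudefz/ → kibibelededibudef.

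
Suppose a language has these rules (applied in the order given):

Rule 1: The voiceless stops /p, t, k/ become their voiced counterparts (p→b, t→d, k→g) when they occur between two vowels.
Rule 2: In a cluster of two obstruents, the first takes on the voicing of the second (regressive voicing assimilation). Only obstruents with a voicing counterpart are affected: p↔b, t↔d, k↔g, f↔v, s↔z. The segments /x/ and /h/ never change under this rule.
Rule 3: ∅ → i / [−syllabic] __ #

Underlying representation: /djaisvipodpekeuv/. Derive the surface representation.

djaizvibotpegeuvi

Rule 1 (intervocalic voicing): /p/ is a voiceless stop between vowels /i/ and /o/, so it voices to [b]. /k/ is a voiceless stop between vowels /e/ and /e/, so it voices to [g]. /djaisvipodpekeuv/ → djaisvibodpegeuv.
Rule 2 (regressive voicing assimilation): /s/ precedes the voiced obstruent /v/, so it voices to [z] by assimilation. /d/ precedes the voiceless obstruent /p/, so it devoices to [t] by assimilation. /djaisvibodpegeuv/ → djaizvibotpegeuv.
Rule 3 (final i-epenthesis): the form ends in the consonant /v/, so [i] is inserted word-finally. /djaizvibotpegeuv/ → djaizvibotpegeuvi.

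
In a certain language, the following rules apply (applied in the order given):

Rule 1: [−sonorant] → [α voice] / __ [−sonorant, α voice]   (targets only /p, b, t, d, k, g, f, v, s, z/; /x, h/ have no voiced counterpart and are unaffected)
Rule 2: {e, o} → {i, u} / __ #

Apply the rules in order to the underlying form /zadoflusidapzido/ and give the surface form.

Rule 1 (regressive voicing assimilation): /p/ precedes the voiced obstruent /z/, so it voices to [b] by assimilation. /zadoflusidapzido/ → zadoflusidabzido.
Rule 2 (final vowel raising): /o/ is a mid vowel in word-final position, so it raises to [u]. /zadoflusidabzido/ → zadoflusidabzidu.

zadoflusidabzidu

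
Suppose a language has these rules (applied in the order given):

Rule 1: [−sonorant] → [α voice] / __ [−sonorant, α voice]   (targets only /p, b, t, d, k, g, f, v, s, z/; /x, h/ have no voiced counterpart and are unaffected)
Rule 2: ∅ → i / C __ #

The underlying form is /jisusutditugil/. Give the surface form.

jisusudditugili

Rule 1 (regressive voicing assimilation): /t/ precedes the voiced obstruent /d/, so it voices to [d] by assimilation. /jisusutditugil/ → jisusudditugil.
Rule 2 (final i-epenthesis): the form ends in the consonant /l/, so [i] is inserted word-finally. /jisusudditugil/ → jisusudditugili.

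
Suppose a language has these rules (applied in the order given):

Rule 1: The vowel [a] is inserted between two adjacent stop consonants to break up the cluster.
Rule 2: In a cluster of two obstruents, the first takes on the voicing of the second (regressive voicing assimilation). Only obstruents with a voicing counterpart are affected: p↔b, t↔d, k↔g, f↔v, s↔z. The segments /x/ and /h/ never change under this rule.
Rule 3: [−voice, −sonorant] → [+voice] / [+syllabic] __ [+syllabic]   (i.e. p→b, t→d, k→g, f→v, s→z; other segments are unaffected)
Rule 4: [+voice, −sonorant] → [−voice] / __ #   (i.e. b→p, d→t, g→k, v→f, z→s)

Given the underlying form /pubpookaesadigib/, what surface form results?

pubaboogaezadigip

Rule 1 (stop-cluster a-epenthesis): /b/ and /p/ form a stop–stop cluster, so [a] is inserted between them. /pubpookaesadigib/ → pubapookaesadigib.
Rule 2 (regressive voicing assimilation): no segment meets the environment; /pubapookaesadigib/ is unchanged.
Rule 3 (intervocalic voicing): /p/ is a voiceless obstruent between vowels /a/ and /o/, so it voices to [b]. /k/ is a voiceless obstruent between vowels /o/ and /a/, so it voices to [g]. /s/ is a voiceless obstruent between vowels /e/ and /a/, so it voices to [z]. /pubapookaesadigib/ → pubaboogaezadigib.
Rule 4 (final devoicing): /b/ is a voiced obstruent in word-final position, so it devoices to [p]. /pubaboogaezadigib/ → pubaboogaezadigip.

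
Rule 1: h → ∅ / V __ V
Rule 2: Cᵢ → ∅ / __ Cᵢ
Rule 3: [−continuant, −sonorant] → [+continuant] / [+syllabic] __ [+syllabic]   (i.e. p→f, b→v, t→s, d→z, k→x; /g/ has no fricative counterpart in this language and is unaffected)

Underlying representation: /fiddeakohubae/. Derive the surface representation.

fizeaxouvae

Rule 1 (intervocalic h-deletion): /h/ occurs between vowels /o/ and /u/, so it deletes. /fiddeakohubae/ → fiddeakoubae.
Rule 2 (degemination): /dd/ is a geminate; the first /d/ deletes. /fiddeakoubae/ → fideakoubae.
Rule 3 (intervocalic spirantization): /d/ is a stop between vowels /i/ and /e/, so it spirantizes to the fricative [z]. /k/ is a stop between vowels /a/ and /o/, so it spirantizes to the fricative [x]. /b/ is a stop between vowels /u/ and /a/, so it spirantizes to the fricative [v]. /fideakoubae/ → fizeaxouvae.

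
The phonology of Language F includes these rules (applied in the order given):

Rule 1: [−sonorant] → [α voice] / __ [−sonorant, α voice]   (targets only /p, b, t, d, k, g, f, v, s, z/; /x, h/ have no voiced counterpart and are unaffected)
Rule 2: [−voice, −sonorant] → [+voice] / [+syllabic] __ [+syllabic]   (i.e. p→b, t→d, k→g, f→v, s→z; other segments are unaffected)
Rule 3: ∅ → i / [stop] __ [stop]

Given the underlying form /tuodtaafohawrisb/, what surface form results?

Rule 1 (regressive voicing assimilation): /d/ precedes the voiceless obstruent /t/, so it devoices to [t] by assimilation. /s/ precedes the voiced obstruent /b/, so it voices to [z] by assimilation. /tuodtaafohawrisb/ → tuottaafohawrizb.
Rule 2 (intervocalic voicing): /f/ is a voiceless obstruent between vowels /a/ and /o/, so it voices to [v]. /tuottaafohawrizb/ → tuottaavohawrizb.
Rule 3 (stop-cluster i-epenthesis): /t/ and /t/ form a stop–stop cluster, so [i] is inserted between them. /tuottaavohawrizb/ → tuotitaavohawrizb.

tuotitaavohawrizb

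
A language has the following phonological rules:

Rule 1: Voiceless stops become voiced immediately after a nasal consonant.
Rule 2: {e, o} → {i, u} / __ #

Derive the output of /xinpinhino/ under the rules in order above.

Rule 1 (post-nasal voicing): /p/ is a voiceless stop immediately after the nasal /n/, so it voices to [b]. /xinpinhino/ → xinbinhino.
Rule 2 (final vowel raising): /o/ is a mid vowel in word-final position, so it raises to [u]. /xinbinhino/ → xinbinhinu.

xinbinhinu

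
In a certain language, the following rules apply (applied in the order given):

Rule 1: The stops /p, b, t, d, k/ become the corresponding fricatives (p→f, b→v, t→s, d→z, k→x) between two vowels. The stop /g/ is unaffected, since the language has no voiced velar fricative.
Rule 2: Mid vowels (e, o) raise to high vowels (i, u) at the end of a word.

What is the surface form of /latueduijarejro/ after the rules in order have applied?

lasuezuijarejru

Rule 1 (intervocalic spirantization): /t/ is a stop between vowels /a/ and /u/, so it spirantizes to the fricative [s]. /d/ is a stop between vowels /e/ and /u/, so it spirantizes to the fricative [z]. /latueduijarejro/ → lasuezuijarejro.
Rule 2 (final vowel raising): /o/ is a mid vowel in word-final position, so it raises to [u]. /lasuezuijarejro/ → lasuezuijarejru.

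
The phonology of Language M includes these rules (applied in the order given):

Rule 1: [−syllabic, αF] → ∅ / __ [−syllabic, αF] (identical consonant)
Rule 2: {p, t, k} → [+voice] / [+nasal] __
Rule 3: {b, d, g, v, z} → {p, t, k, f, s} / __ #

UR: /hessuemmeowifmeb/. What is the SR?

hesuemeowifmep

Rule 1 (degemination): /ss/ is a geminate; the first /s/ deletes. /mm/ is a geminate; the first /m/ deletes. /hessuemmeowifmeb/ → hesuemeowifmeb.
Rule 2 (post-nasal voicing): no segment meets the environment; /hesuemeowifmeb/ is unchanged.
Rule 3 (final devoicing): /b/ is a voiced obstruent in word-final position, so it devoices to [p]. /hesuemeowifmeb/ → hesuemeowifmep.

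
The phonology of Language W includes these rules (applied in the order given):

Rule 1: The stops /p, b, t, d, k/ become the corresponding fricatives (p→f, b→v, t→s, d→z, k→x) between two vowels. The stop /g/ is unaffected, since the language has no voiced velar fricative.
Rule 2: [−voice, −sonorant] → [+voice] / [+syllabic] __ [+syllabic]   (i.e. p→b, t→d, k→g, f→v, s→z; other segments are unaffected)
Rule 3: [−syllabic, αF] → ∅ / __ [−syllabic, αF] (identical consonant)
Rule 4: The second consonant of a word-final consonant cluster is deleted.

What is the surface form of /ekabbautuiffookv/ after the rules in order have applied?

exabauzuifook

Rule 1 (intervocalic spirantization): /k/ is a stop between vowels /e/ and /a/, so it spirantizes to the fricative [x]. /t/ is a stop between vowels /u/ and /u/, so it spirantizes to the fricative [s]. /ekabbautuiffookv/ → exabbausuiffookv.
Rule 2 (intervocalic voicing): /s/ is a voiceless obstruent between vowels /u/ and /u/, so it voices to [z]. /exabbausuiffookv/ → exabbauzuiffookv.
Rule 3 (degemination): /bb/ is a geminate; the first /b/ deletes. /ff/ is a geminate; the first /f/ deletes. /exabbauzuiffookv/ → exabauzuifookv.
Rule 4 (final cluster simplification): /v/ is the second consonant of a word-final cluster /kv/, so it deletes. /exabauzuifookv/ → exabauzuifook.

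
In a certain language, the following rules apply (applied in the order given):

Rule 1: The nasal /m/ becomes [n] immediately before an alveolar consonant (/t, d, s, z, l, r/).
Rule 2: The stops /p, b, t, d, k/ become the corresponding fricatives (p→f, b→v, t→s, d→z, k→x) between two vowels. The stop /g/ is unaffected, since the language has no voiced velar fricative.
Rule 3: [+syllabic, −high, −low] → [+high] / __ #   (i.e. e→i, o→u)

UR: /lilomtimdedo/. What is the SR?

Rule 1 (nasal place assimilation): /m/ precedes the alveolar consonant /t/, so it assimilates in place to [n]. /m/ precedes the alveolar consonant /d/, so it assimilates in place to [n]. /lilomtimdedo/ → lilontindedo.
Rule 2 (intervocalic spirantization): /d/ is a stop between vowels /e/ and /o/, so it spirantizes to the fricative [z]. /lilontindedo/ → lilontindezo.
Rule 3 (final vowel raising): /o/ is a mid vowel in word-final position, so it raises to [u]. /lilontindezo/ → lilontindezu.

lilontindezu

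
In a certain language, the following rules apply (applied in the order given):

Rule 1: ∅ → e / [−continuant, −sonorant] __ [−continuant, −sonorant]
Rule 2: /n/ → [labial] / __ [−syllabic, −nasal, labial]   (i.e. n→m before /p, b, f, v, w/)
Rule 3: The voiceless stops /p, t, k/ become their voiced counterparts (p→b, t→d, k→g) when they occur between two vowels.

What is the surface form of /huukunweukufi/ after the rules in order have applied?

Rule 1 (stop-cluster e-epenthesis): no segment meets the environment; /huukunweukufi/ is unchanged.
Rule 2 (nasal place assimilation): /n/ precedes the labial consonant /w/, so it assimilates in place to [m]. /huukunweukufi/ → huukumweukufi.
Rule 3 (intervocalic voicing): /k/ is a voiceless stop between vowels /u/ and /u/, so it voices to [g]. /k/ is a voiceless stop between vowels /u/ and /u/, so it voices to [g]. /huukumweukufi/ → huugumweugufi.

huugumweugufi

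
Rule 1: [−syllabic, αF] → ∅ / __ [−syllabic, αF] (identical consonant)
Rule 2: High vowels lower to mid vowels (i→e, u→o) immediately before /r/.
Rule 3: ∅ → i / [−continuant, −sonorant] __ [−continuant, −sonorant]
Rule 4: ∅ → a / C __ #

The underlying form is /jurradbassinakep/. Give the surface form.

joradibasinakepa

Rule 1 (degemination): /rr/ is a geminate; the first /r/ deletes. /ss/ is a geminate; the first /s/ deletes. /jurradbassinakep/ → juradbasinakep.
Rule 2 (pre-rhotic lowering): /u/ is a high vowel immediately before /r/, so it lowers to [o]. /juradbasinakep/ → joradbasinakep.
Rule 3 (stop-cluster i-epenthesis): /d/ and /b/ form a stop–stop cluster, so [i] is inserted between them. /joradbasinakep/ → joradibasinakep.
Rule 4 (final a-epenthesis): the form ends in the consonant /p/, so [a] is inserted word-finally. /joradibasinakep/ → joradibasinakepa.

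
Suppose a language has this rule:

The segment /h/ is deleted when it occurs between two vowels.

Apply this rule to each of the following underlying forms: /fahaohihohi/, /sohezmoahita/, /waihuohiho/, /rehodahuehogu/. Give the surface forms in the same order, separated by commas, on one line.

/fahaohihohi/: /h/ occurs between vowels /a/ and /a/, so it deletes. /h/ occurs between vowels /o/ and /i/, so it deletes. /h/ occurs between vowels /i/ and /o/, so it deletes. /h/ occurs between vowels /o/ and /i/, so it deletes. → [faaoioi].
/sohezmoahita/: /h/ occurs between vowels /o/ and /e/, so it deletes. /h/ occurs between vowels /a/ and /i/, so it deletes. → [soezmoaita].
/waihuohiho/: /h/ occurs between vowels /i/ and /u/, so it deletes. /h/ occurs between vowels /o/ and /i/, so it deletes. /h/ occurs between vowels /i/ and /o/, so it deletes. → [waiuoio].
/rehodahuehogu/: /h/ occurs between vowels /e/ and /o/, so it deletes. /h/ occurs between vowels /a/ and /u/, so it deletes. /h/ occurs between vowels /e/ and /o/, so it deletes. → [reodaueogu].

faaoioi, soezmoaita, waiuoio, reodaueogu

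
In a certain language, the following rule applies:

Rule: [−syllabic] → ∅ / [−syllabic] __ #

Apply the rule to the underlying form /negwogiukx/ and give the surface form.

negwogiuk

/x/ is the second consonant of a word-final cluster /kx/, so it deletes.
Surface form: [negwogiuk].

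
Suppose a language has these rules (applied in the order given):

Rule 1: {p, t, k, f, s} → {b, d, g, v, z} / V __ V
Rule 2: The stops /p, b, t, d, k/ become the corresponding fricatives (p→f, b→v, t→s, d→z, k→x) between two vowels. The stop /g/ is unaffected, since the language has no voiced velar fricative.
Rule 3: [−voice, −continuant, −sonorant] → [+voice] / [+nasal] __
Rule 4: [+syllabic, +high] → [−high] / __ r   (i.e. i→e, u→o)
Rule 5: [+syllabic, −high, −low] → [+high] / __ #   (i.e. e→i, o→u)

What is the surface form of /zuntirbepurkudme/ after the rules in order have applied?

Rule 1 (intervocalic voicing): /p/ is a voiceless obstruent between vowels /e/ and /u/, so it voices to [b]. /zuntirbepurkudme/ → zuntirbeburkudme.
Rule 2 (intervocalic spirantization): /b/ is a stop between vowels /e/ and /u/, so it spirantizes to the fricative [v]. /zuntirbeburkudme/ → zuntirbevurkudme.
Rule 3 (post-nasal voicing): /t/ is a voiceless stop immediately after the nasal /n/, so it voices to [d]. /zuntirbevurkudme/ → zundirbevurkudme.
Rule 4 (pre-rhotic lowering): /i/ is a high vowel immediately before /r/, so it lowers to [e]. /u/ is a high vowel immediately before /r/, so it lowers to [o]. /zundirbevurkudme/ → zunderbevorkudme.
Rule 5 (final vowel raising): /e/ is a mid vowel in word-final position, so it raises to [i]. /zunderbevorkudme/ → zunderbevorkudmi.

zunderbevorkudmi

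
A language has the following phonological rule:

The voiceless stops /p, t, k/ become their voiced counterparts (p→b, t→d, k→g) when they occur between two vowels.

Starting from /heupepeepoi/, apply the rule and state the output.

heubebeeboi

/p/ is a voiceless stop between vowels /u/ and /e/, so it voices to [b].
/p/ is a voiceless stop between vowels /e/ and /e/, so it voices to [b].
/p/ is a voiceless stop between vowels /e/ and /o/, so it voices to [b].
Surface form: [heubebeeboi].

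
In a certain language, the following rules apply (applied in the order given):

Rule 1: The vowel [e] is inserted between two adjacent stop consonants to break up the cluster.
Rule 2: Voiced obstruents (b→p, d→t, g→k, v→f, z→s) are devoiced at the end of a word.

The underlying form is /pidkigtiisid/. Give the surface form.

Rule 1 (stop-cluster e-epenthesis): /d/ and /k/ form a stop–stop cluster, so [e] is inserted between them. /g/ and /t/ form a stop–stop cluster, so [e] is inserted between them. /pidkigtiisid/ → pidekigetiisid.
Rule 2 (final devoicing): /d/ is a voiced obstruent in word-final position, so it devoices to [t]. /pidekigetiisid/ → pidekigetiisit.

pidekigetiisit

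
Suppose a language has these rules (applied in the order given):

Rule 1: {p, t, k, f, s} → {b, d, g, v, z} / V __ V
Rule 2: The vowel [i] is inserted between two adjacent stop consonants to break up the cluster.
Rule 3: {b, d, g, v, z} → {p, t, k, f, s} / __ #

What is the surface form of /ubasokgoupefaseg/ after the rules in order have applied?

ubazokigoubevazek

Rule 1 (intervocalic voicing): /s/ is a voiceless obstruent between vowels /a/ and /o/, so it voices to [z]. /p/ is a voiceless obstruent between vowels /u/ and /e/, so it voices to [b]. /f/ is a voiceless obstruent between vowels /e/ and /a/, so it voices to [v]. /s/ is a voiceless obstruent between vowels /a/ and /e/, so it voices to [z]. /ubasokgoupefaseg/ → ubazokgoubevazeg.
Rule 2 (stop-cluster i-epenthesis): /k/ and /g/ form a stop–stop cluster, so [i] is inserted between them. /ubazokgoubevazeg/ → ubazokigoubevazeg.
Rule 3 (final devoicing): /g/ is a voiced obstruent in word-final position, so it devoices to [k]. /ubazokigoubevazeg/ → ubazokigoubevazek.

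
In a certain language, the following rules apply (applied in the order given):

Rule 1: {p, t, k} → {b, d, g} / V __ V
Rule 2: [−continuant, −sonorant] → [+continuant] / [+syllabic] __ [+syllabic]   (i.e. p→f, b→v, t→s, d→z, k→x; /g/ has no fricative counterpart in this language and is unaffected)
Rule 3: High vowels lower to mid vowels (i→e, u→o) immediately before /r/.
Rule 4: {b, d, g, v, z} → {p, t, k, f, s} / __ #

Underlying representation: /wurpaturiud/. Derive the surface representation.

Rule 1 (intervocalic voicing): /t/ is a voiceless stop between vowels /a/ and /u/, so it voices to [d]. /wurpaturiud/ → wurpaduriud.
Rule 2 (intervocalic spirantization): /d/ is a stop between vowels /a/ and /u/, so it spirantizes to the fricative [z]. /wurpaduriud/ → wurpazuriud.
Rule 3 (pre-rhotic lowering): /u/ is a high vowel immediately before /r/, so it lowers to [o]. /u/ is a high vowel immediately before /r/, so it lowers to [o]. /wurpazuriud/ → worpazoriud.
Rule 4 (final devoicing): /d/ is a voiced obstruent in word-final position, so it devoices to [t]. /worpazoriud/ → worpazoriut.

worpazoriut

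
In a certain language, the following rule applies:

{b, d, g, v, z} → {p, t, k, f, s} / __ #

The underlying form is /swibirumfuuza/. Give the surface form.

swibirumfuuza

No segment of /swibirumfuuza/ meets the structural description of the rule, so the form surfaces unchanged.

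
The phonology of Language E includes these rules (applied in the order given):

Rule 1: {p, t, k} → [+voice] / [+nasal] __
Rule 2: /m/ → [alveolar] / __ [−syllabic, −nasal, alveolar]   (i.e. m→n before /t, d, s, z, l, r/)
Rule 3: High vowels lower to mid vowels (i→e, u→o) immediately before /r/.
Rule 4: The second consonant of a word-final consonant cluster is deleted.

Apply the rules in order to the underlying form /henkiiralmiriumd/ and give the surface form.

Rule 1 (post-nasal voicing): /k/ is a voiceless stop immediately after the nasal /n/, so it voices to [g]. /henkiiralmiriumd/ → hengiiralmiriumd.
Rule 2 (nasal place assimilation): /m/ precedes the alveolar consonant /d/, so it assimilates in place to [n]. /hengiiralmiriumd/ → hengiiralmiriund.
Rule 3 (pre-rhotic lowering): /i/ is a high vowel immediately before /r/, so it lowers to [e]. /i/ is a high vowel immediately before /r/, so it lowers to [e]. /hengiiralmiriund/ → hengieralmeriund.
Rule 4 (final cluster simplification): /d/ is the second consonant of a word-final cluster /nd/, so it deletes. /hengieralmeriund/ → hengieralmeriun.

hengieralmeriun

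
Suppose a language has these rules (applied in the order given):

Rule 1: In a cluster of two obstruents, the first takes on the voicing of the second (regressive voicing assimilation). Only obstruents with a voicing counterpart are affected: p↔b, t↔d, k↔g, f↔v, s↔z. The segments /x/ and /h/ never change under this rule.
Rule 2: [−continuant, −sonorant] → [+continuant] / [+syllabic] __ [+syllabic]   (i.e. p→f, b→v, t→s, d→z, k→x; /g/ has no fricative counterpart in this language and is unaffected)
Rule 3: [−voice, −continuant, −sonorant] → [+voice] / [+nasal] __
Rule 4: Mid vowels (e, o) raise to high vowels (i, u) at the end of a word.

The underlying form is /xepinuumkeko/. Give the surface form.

xefinuumgexu

Rule 1 (regressive voicing assimilation): no segment meets the environment; /xepinuumkeko/ is unchanged.
Rule 2 (intervocalic spirantization): /p/ is a stop between vowels /e/ and /i/, so it spirantizes to the fricative [f]. /k/ is a stop between vowels /e/ and /o/, so it spirantizes to the fricative [x]. /xepinuumkeko/ → xefinuumkexo.
Rule 3 (post-nasal voicing): /k/ is a voiceless stop immediately after the nasal /m/, so it voices to [g]. /xefinuumkexo/ → xefinuumgexo.
Rule 4 (final vowel raising): /o/ is a mid vowel in word-final position, so it raises to [u]. /xefinuumgexo/ → xefinuumgexu.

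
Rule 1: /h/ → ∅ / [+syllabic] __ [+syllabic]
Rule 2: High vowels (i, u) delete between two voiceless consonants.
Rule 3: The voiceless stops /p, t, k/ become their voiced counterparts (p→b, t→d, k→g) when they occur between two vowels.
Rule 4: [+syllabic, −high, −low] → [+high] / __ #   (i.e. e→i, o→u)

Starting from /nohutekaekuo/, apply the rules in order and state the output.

noudegaeguu

Rule 1 (intervocalic h-deletion): /h/ occurs between vowels /o/ and /u/, so it deletes. /nohutekaekuo/ → noutekaekuo.
Rule 2 (high vowel syncope): no segment meets the environment; /noutekaekuo/ is unchanged.
Rule 3 (intervocalic voicing): /t/ is a voiceless stop between vowels /u/ and /e/, so it voices to [d]. /k/ is a voiceless stop between vowels /e/ and /a/, so it voices to [g]. /k/ is a voiceless stop between vowels /e/ and /u/, so it voices to [g]. /noutekaekuo/ → noudegaeguo.
Rule 4 (final vowel raising): /o/ is a mid vowel in word-final position, so it raises to [u]. /noudegaeguo/ → noudegaeguu.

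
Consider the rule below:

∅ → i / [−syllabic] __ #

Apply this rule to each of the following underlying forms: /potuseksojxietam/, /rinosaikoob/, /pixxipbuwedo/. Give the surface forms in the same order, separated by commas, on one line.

/potuseksojxietam/: the form ends in the consonant /m/, so [i] is inserted word-finally. → [potuseksojxietami].
/rinosaikoob/: the form ends in the consonant /b/, so [i] is inserted word-finally. → [rinosaikoobi].
/pixxipbuwedo/: the rule's environment is not met; surfaces unchanged as [pixxipbuwedo].

potuseksojxietami, rinosaikoobi, pixxipbuwedo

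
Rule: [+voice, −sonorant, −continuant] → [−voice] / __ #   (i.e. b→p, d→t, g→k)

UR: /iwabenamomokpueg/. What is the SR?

iwabenamomokpuek

/g/ is a voiced stop in word-final position, so it devoices to [k].
The other instance of /b/ does not occur in the required environment and remains unchanged.
Surface form: [iwabenamomokpuek].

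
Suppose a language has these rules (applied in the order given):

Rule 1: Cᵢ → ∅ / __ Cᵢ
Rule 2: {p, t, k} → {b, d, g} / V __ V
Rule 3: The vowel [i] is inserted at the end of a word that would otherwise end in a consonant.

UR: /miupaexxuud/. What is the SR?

miubaexuudi

Rule 1 (degemination): /xx/ is a geminate; the first /x/ deletes. /miupaexxuud/ → miupaexuud.
Rule 2 (intervocalic voicing): /p/ is a voiceless stop between vowels /u/ and /a/, so it voices to [b]. /miupaexuud/ → miubaexuud.
Rule 3 (final i-epenthesis): the form ends in the consonant /d/, so [i] is inserted word-finally. /miubaexuud/ → miubaexuudi.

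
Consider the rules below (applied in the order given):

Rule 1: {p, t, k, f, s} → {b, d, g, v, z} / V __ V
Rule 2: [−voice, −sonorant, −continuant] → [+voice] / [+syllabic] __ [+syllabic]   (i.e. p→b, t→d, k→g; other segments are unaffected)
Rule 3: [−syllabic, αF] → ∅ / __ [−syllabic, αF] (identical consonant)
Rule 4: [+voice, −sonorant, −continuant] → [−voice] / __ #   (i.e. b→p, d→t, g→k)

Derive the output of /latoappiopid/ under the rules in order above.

Rule 1 (intervocalic voicing): /t/ is a voiceless obstruent between vowels /a/ and /o/, so it voices to [d]. /p/ is a voiceless obstruent between vowels /o/ and /i/, so it voices to [b]. /latoappiopid/ → ladoappiobid.
Rule 2 (intervocalic voicing): no segment meets the environment; /ladoappiobid/ is unchanged.
Rule 3 (degemination): /pp/ is a geminate; the first /p/ deletes. /ladoappiobid/ → ladoapiobid.
Rule 4 (final devoicing): /d/ is a voiced stop in word-final position, so it devoices to [t]. /ladoapiobid/ → ladoapiobit.

ladoapiobit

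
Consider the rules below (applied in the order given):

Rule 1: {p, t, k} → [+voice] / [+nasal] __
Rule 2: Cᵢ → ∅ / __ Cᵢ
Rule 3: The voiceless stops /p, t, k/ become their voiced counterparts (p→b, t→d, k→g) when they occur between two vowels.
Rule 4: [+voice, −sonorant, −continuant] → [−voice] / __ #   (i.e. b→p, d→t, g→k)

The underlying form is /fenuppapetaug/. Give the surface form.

Rule 1 (post-nasal voicing): no segment meets the environment; /fenuppapetaug/ is unchanged.
Rule 2 (degemination): /pp/ is a geminate; the first /p/ deletes. /fenuppapetaug/ → fenupapetaug.
Rule 3 (intervocalic voicing): /p/ is a voiceless stop between vowels /u/ and /a/, so it voices to [b]. /p/ is a voiceless stop between vowels /a/ and /e/, so it voices to [b]. /t/ is a voiceless stop between vowels /e/ and /a/, so it voices to [d]. /fenupapetaug/ → fenubabedaug.
Rule 4 (final devoicing): /g/ is a voiced stop in word-final position, so it devoices to [k]. /fenubabedaug/ → fenubabedauk.

fenubabedauk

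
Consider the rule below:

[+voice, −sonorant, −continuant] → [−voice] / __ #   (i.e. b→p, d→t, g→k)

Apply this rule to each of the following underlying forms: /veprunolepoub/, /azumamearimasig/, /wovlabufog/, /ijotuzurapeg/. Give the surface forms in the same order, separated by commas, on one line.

/veprunolepoub/: /b/ is a voiced stop in word-final position, so it devoices to [p]. → [veprunolepoup].
/azumamearimasig/: /g/ is a voiced stop in word-final position, so it devoices to [k]. → [azumamearimasik].
/wovlabufog/: /g/ is a voiced stop in word-final position, so it devoices to [k]. → [wovlabufok].
/ijotuzurapeg/: /g/ is a voiced stop in word-final position, so it devoices to [k]. → [ijotuzurapek].

veprunolepoup, azumamearimasik, wovlabufok, ijotuzurapek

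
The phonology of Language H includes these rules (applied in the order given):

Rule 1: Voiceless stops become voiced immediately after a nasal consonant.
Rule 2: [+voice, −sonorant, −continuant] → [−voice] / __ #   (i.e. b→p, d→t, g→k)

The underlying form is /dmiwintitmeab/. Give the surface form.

dmiwinditmeap

Rule 1 (post-nasal voicing): /t/ is a voiceless stop immediately after the nasal /n/, so it voices to [d]. /dmiwintitmeab/ → dmiwinditmeab.
Rule 2 (final devoicing): /b/ is a voiced stop in word-final position, so it devoices to [p]. /dmiwinditmeab/ → dmiwinditmeap.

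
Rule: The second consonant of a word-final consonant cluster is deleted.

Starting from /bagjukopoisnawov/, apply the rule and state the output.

No segment of /bagjukopoisnawov/ meets the structural description of the rule, so the form surfaces unchanged.

bagjukopoisnawov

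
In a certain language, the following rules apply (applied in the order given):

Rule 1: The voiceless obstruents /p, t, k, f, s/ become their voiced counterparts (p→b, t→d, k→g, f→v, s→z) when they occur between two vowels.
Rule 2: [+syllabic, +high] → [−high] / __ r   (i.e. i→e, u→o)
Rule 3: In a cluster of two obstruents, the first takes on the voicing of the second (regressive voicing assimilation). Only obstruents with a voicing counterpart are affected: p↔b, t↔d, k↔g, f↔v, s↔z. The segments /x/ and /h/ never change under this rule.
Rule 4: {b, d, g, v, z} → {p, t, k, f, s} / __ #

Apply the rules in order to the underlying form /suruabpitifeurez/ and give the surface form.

soruappidiveores

Rule 1 (intervocalic voicing): /t/ is a voiceless obstruent between vowels /i/ and /i/, so it voices to [d]. /f/ is a voiceless obstruent between vowels /i/ and /e/, so it voices to [v]. /suruabpitifeurez/ → suruabpidiveurez.
Rule 2 (pre-rhotic lowering): /u/ is a high vowel immediately before /r/, so it lowers to [o]. /u/ is a high vowel immediately before /r/, so it lowers to [o]. /suruabpidiveurez/ → soruabpidiveorez.
Rule 3 (regressive voicing assimilation): /b/ precedes the voiceless obstruent /p/, so it devoices to [p] by assimilation. /soruabpidiveorez/ → soruappidiveorez.
Rule 4 (final devoicing): /z/ is a voiced obstruent in word-final position, so it devoices to [s]. /soruappidiveorez/ → soruappidiveores.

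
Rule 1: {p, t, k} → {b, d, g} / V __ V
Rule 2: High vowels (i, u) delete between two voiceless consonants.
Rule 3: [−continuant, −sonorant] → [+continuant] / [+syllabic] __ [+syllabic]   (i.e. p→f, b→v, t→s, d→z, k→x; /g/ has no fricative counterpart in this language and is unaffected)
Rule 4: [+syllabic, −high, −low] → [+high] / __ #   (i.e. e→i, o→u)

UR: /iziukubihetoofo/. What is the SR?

Rule 1 (intervocalic voicing): /k/ is a voiceless stop between vowels /u/ and /u/, so it voices to [g]. /t/ is a voiceless stop between vowels /e/ and /o/, so it voices to [d]. /iziukubihetoofo/ → iziugubihedoofo.
Rule 2 (high vowel syncope): no segment meets the environment; /iziugubihedoofo/ is unchanged.
Rule 3 (intervocalic spirantization): /b/ is a stop between vowels /u/ and /i/, so it spirantizes to the fricative [v]. /d/ is a stop between vowels /e/ and /o/, so it spirantizes to the fricative [z]. /iziugubihedoofo/ → iziuguvihezoofo.
Rule 4 (final vowel raising): /o/ is a mid vowel in word-final position, so it raises to [u]. /iziuguvihezoofo/ → iziuguvihezoofu.

iziuguvihezoofu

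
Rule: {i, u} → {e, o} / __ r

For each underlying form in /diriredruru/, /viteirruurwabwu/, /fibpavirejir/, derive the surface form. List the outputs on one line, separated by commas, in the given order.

/diriredruru/: /i/ is a high vowel immediately before /r/, so it lowers to [e]. /i/ is a high vowel immediately before /r/, so it lowers to [e]. /u/ is a high vowel immediately before /r/, so it lowers to [o]. → [dereredroru].
/viteirruurwabwu/: /i/ is a high vowel immediately before /r/, so it lowers to [e]. /u/ is a high vowel immediately before /r/, so it lowers to [o]. → [viteerruorwabwu].
/fibpavirejir/: /i/ is a high vowel immediately before /r/, so it lowers to [e]. /i/ is a high vowel immediately before /r/, so it lowers to [e]. → [fibpaverejer].

dereredroru, viteerruorwabwu, fibpaverejer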